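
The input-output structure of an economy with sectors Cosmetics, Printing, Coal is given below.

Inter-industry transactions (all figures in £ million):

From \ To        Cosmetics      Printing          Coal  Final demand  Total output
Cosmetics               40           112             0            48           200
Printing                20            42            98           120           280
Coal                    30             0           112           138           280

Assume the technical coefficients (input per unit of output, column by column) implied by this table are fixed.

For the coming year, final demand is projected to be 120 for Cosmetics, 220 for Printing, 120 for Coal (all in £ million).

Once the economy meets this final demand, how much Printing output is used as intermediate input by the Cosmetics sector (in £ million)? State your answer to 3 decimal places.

Technical coefficients a_ij = z_ij / X_j:
  a_11 = 40/200 = 0.20, a_21 = 20/200 = 0.10, a_31 = 30/200 = 0.15
  a_12 = 112/280 = 0.40, a_22 = 42/280 = 0.15, a_32 = 0/280 = 0.00
  a_13 = 0/280 = 0.00, a_23 = 98/280 = 0.35, a_33 = 112/280 = 0.40
I − A =
  [   0.80    -0.40     0.00]
  [  -0.10     0.85    -0.35]
  [  -0.15     0.00     0.60]
Cofactors of I−A, C_ij = (−1)^(i+j)·(minor ij) (rows/columns in the sector order above):
  C_11 = (0.85)(0.60) − (-0.35)(0.00) = 0.5100
  C_12 = −[(-0.10)(0.60) − (-0.35)(-0.15)] = 0.1125
  C_13 = (-0.10)(0.00) − (0.85)(-0.15) = 0.1275
  C_21 = −[(-0.40)(0.60) − (0.00)(0.00)] = 0.2400
  C_22 = (0.80)(0.60) − (0.00)(-0.15) = 0.4800
  C_23 = −[(0.80)(0.00) − (-0.40)(-0.15)] = 0.0600
  C_31 = (-0.40)(-0.35) − (0.00)(0.85) = 0.1400
  C_32 = −[(0.80)(-0.35) − (0.00)(-0.10)] = 0.2800
  C_33 = (0.80)(0.85) − (-0.40)(-0.10) = 0.6400
det(I−A) = Σ_j (I−A)_1j·C_1j = (0.80)(0.5100) + (-0.40)(0.1125) + (0.00)(0.1275) = 0.3630
adj(I−A) = Cᵀ =
  [ 0.5100   0.2400   0.1400]
  [ 0.1125   0.4800   0.2800]
  [ 0.1275   0.0600   0.6400]
(I − A)⁻¹ = adj(I−A) / det(I−A) ≈
  [   1.4050     0.6612     0.3857]
  [   0.3099     1.3223     0.7713]
  [   0.3512     0.1653     1.7631]
First solve x = (I − A)⁻¹ d = adj(I−A)·d / det(I−A); in particular x_1 = (0.5100·120 + 0.2400·220 + 0.1400·120) / 0.3630 = 130.80 / 0.3630 ≈ 360.33058.
Intermediate flow from 2 to 1: z_21 = a_21 · x_1 = 0.10 × 130.80 / 0.3630 = 13.08 / 0.3630 ≈ 36.033.

z_21 = 36.033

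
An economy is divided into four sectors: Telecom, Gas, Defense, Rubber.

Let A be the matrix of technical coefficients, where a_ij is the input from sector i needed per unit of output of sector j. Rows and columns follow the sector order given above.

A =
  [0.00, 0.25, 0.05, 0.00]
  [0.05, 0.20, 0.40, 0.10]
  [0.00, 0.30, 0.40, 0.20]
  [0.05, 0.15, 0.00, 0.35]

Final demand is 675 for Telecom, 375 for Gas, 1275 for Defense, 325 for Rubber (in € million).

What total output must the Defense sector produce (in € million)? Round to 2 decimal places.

I − A =
  [   1.00    -0.25    -0.05     0.00]
  [  -0.05     0.80    -0.40    -0.10]
  [   0.00    -0.30     0.60    -0.20]
  [  -0.05    -0.15     0.00     0.65]
Compute the cofactors C_ij = (−1)^(i+j)·(3×3 minor ij) of I−A; the adjugate is their transpose:
adj(I−A) = Cᵀ =
  [ 0.213000   0.108750   0.090250   0.044500]
  [ 0.026500   0.389500   0.261875   0.140500]
  [ 0.020750   0.227500   0.495625   0.187500]
  [ 0.022500   0.098250   0.067375   0.351750]
det(I−A) = Σ_j (I−A)_1j·C_1j = (1.00)(0.213000) + (-0.25)(0.026500) + (-0.05)(0.020750) + (0.00)(0.022500) = 0.2053375
(I − A)⁻¹ = adj(I−A) / det(I−A) ≈
  [   1.0373     0.5296     0.4395     0.2167]
  [   0.1291     1.8969     1.2753     0.6842]
  [   0.1011     1.1079     2.4137     0.9131]
  [   0.1096     0.4785     0.3281     1.7130]
x = (I − A)⁻¹ d = adj(I−A)·d / det(I−A), with det(I−A) = 0.2053375:
  x_1 = (0.213000·675 + 0.108750·375 + 0.090250·1275 + 0.044500·325) / 0.2053375 = 314.0875 / 0.2053375 ≈ 1529.62
  x_2 = (0.026500·675 + 0.389500·375 + 0.261875·1275 + 0.140500·325) / 0.2053375 = 543.503125 / 0.2053375 ≈ 2646.88
  x_3 = (0.020750·675 + 0.227500·375 + 0.495625·1275 + 0.187500·325) / 0.2053375 = 792.178125 / 0.2053375 ≈ 3857.93
  x_4 = (0.022500·675 + 0.098250·375 + 0.067375·1275 + 0.351750·325) / 0.2053375 = 252.253125 / 0.2053375 ≈ 1228.48

x_3 = 3857.93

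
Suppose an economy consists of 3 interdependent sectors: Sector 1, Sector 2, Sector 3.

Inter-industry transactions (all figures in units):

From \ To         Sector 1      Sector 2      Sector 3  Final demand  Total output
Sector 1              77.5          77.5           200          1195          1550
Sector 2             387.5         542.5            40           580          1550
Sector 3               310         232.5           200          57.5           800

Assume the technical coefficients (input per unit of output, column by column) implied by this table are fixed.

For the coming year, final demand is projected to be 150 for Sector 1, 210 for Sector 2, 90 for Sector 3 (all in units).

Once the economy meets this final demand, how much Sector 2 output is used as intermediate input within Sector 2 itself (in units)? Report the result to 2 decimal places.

z_22 = 154.68

Technical coefficients a_ij = z_ij / X_j:
  a_11 = 77.5/1550 = 0.05, a_21 = 387.5/1550 = 0.25, a_31 = 310/1550 = 0.20
  a_12 = 77.5/1550 = 0.05, a_22 = 542.5/1550 = 0.35, a_32 = 232.5/1550 = 0.15
  a_13 = 200/800 = 0.25, a_23 = 40/800 = 0.05, a_33 = 200/800 = 0.25
I − A =
  [   0.95    -0.05    -0.25]
  [  -0.25     0.65    -0.05]
  [  -0.20    -0.15     0.75]
Cofactors of I−A, C_ij = (−1)^(i+j)·(minor ij) (rows/columns in the sector order above):
  C_11 = (0.65)(0.75) − (-0.05)(-0.15) = 0.4800
  C_12 = −[(-0.25)(0.75) − (-0.05)(-0.20)] = 0.1975
  C_13 = (-0.25)(-0.15) − (0.65)(-0.20) = 0.1675
  C_21 = −[(-0.05)(0.75) − (-0.25)(-0.15)] = 0.0750
  C_22 = (0.95)(0.75) − (-0.25)(-0.20) = 0.6625
  C_23 = −[(0.95)(-0.15) − (-0.05)(-0.20)] = 0.1525
  C_31 = (-0.05)(-0.05) − (-0.25)(0.65) = 0.1650
  C_32 = −[(0.95)(-0.05) − (-0.25)(-0.25)] = 0.1100
  C_33 = (0.95)(0.65) − (-0.05)(-0.25) = 0.6050
det(I−A) = Σ_j (I−A)_1j·C_1j = (0.95)(0.4800) + (-0.05)(0.1975) + (-0.25)(0.1675) = 0.40425
adj(I−A) = Cᵀ =
  [ 0.4800   0.0750   0.1650]
  [ 0.1975   0.6625   0.1100]
  [ 0.1675   0.1525   0.6050]
(I − A)⁻¹ = adj(I−A) / det(I−A) ≈
  [   1.1874     0.1855     0.4082]
  [   0.4886     1.6388     0.2721]
  [   0.4143     0.3772     1.4966]
First solve x = (I − A)⁻¹ d = adj(I−A)·d / det(I−A); in particular x_2 = (0.1975·150 + 0.6625·210 + 0.1100·90) / 0.40425 = 178.65 / 0.40425 ≈ 441.9295.
Intermediate flow from 2 to 2: z_22 = a_22 · x_2 = 0.35 × 178.65 / 0.40425 = 62.5275 / 0.40425 ≈ 154.68.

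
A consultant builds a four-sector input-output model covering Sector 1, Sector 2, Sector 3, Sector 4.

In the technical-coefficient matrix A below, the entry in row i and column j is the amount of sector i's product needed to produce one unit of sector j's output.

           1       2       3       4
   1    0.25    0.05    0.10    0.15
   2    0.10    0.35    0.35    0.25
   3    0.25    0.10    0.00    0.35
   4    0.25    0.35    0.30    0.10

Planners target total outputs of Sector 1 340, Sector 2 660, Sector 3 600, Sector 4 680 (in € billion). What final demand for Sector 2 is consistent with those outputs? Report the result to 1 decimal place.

d_2 = 15.0

I − A =
  [   0.75    -0.05    -0.10    -0.15]
  [  -0.10     0.65    -0.35    -0.25]
  [  -0.25    -0.10     1.00    -0.35]
  [  -0.25    -0.35    -0.30     0.90]
d = (I − A) x:
  d_1 = (+0.75)·340 + (-0.05)·660 + (-0.10)·600 + (-0.15)·680 = 60.0
  d_2 = (-0.10)·340 + (+0.65)·660 + (-0.35)·600 + (-0.25)·680 = 15.0
  d_3 = (-0.25)·340 + (-0.10)·660 + (+1.00)·600 + (-0.35)·680 = 211.0
  d_4 = (-0.25)·340 + (-0.35)·660 + (-0.30)·600 + (+0.90)·680 = 116.0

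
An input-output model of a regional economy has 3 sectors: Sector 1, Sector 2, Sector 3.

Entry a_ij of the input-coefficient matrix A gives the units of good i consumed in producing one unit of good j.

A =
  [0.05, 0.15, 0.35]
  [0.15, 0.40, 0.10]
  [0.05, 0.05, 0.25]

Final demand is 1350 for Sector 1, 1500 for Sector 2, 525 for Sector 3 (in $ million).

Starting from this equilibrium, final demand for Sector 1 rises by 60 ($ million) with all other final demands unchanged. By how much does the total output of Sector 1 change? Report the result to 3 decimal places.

I − A =
  [   0.95    -0.15    -0.35]
  [  -0.15     0.60    -0.10]
  [  -0.05    -0.05     0.75]
Cofactors of I−A, C_ij = (−1)^(i+j)·(minor ij) (rows/columns in the sector order above):
  C_11 = (0.60)(0.75) − (-0.10)(-0.05) = 0.4450
  C_12 = −[(-0.15)(0.75) − (-0.10)(-0.05)] = 0.1175
  C_13 = (-0.15)(-0.05) − (0.60)(-0.05) = 0.0375
  C_21 = −[(-0.15)(0.75) − (-0.35)(-0.05)] = 0.1300
  C_22 = (0.95)(0.75) − (-0.35)(-0.05) = 0.6950
  C_23 = −[(0.95)(-0.05) − (-0.15)(-0.05)] = 0.0550
  C_31 = (-0.15)(-0.10) − (-0.35)(0.60) = 0.2250
  C_32 = −[(0.95)(-0.10) − (-0.35)(-0.15)] = 0.1475
  C_33 = (0.95)(0.60) − (-0.15)(-0.15) = 0.5475
det(I−A) = Σ_j (I−A)_1j·C_1j = (0.95)(0.4450) + (-0.15)(0.1175) + (-0.35)(0.0375) = 0.3920
adj(I−A) = Cᵀ =
  [ 0.4450   0.1300   0.2250]
  [ 0.1175   0.6950   0.1475]
  [ 0.0375   0.0550   0.5475]
(I − A)⁻¹ = adj(I−A) / det(I−A) ≈
  [   1.1352     0.3316     0.5740]
  [   0.2997     1.7730     0.3763]
  [   0.0957     0.1403     1.3967]
Δx = (I − A)⁻¹ Δd with Δd having +60 in the Sector 1 component and 0 elsewhere.
So Δx_1 = L_11 · (+60), where L_11 = adj(I−A)_11 / det(I−A) = 0.4450 / 0.3920.
Δx_1 = 0.4450 × (+60) / 0.3920 = 26.70 / 0.3920 ≈ 68.112.

Δx_1 = 68.112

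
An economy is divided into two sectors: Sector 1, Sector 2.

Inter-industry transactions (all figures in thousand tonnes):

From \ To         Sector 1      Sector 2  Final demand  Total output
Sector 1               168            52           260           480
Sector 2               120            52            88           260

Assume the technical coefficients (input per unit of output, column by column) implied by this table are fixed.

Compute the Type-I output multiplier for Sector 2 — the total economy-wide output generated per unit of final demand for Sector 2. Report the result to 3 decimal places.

m_2 = 1.809

Technical coefficients a_ij = z_ij / X_j:
  a_11 = 168/480 = 0.35, a_21 = 120/480 = 0.25
  a_12 = 52/260 = 0.20, a_22 = 52/260 = 0.20
I − A =
  [   0.65    -0.20]
  [  -0.25     0.80]
det(I−A) = (0.65)(0.80) − (-0.20)(-0.25) = 0.4700
adj(I−A) = [[0.80, 0.20], [0.25, 0.65]]
(I − A)⁻¹ = adj(I−A) / det(I−A) ≈
  [   1.7021     0.4255]
  [   0.5319     1.3830]
The output multiplier for sector j is the column-j sum of the Leontief inverse (I − A)⁻¹ = adj(I−A) / det(I−A).
Column 2 of adj(I−A): (0.20, 0.65); det(I−A) = 0.4700.
m_2 = (0.20 + 0.65) / 0.4700 = 0.85 / 0.4700 ≈ 1.809.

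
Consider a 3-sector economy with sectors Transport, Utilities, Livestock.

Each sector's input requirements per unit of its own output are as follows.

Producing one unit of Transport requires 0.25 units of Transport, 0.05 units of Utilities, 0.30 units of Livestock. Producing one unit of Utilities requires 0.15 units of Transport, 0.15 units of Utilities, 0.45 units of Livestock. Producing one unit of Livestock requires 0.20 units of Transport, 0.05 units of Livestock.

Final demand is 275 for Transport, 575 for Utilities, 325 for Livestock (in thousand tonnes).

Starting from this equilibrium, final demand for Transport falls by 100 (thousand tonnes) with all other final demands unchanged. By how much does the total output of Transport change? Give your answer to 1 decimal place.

Δx_T = -148.7

I − A =
  [   0.75    -0.15    -0.20]
  [  -0.05     0.85     0.00]
  [  -0.30    -0.45     0.95]
Cofactors of I−A, C_ij = (−1)^(i+j)·(minor ij) (rows/columns in the sector order above):
  C_11 = (0.85)(0.95) − (0.00)(-0.45) = 0.8075
  C_12 = −[(-0.05)(0.95) − (0.00)(-0.30)] = 0.0475
  C_13 = (-0.05)(-0.45) − (0.85)(-0.30) = 0.2775
  C_21 = −[(-0.15)(0.95) − (-0.20)(-0.45)] = 0.2325
  C_22 = (0.75)(0.95) − (-0.20)(-0.30) = 0.6525
  C_23 = −[(0.75)(-0.45) − (-0.15)(-0.30)] = 0.3825
  C_31 = (-0.15)(0.00) − (-0.20)(0.85) = 0.1700
  C_32 = −[(0.75)(0.00) − (-0.20)(-0.05)] = 0.0100
  C_33 = (0.75)(0.85) − (-0.15)(-0.05) = 0.6300
det(I−A) = Σ_j (I−A)_1j·C_1j = (0.75)(0.8075) + (-0.15)(0.0475) + (-0.20)(0.2775) = 0.5430
adj(I−A) = Cᵀ =
  [ 0.8075   0.2325   0.1700]
  [ 0.0475   0.6525   0.0100]
  [ 0.2775   0.3825   0.6300]
(I − A)⁻¹ = adj(I−A) / det(I−A) ≈
  [   1.4871     0.4282     0.3131]
  [   0.0875     1.2017     0.0184]
  [   0.5110     0.7044     1.1602]
Δx = (I − A)⁻¹ Δd with Δd having -100 in the Transport component and 0 elsewhere.
So Δx_T = L_TT · (-100), where L_TT = adj(I−A)_TT / det(I−A) = 0.8075 / 0.5430.
Δx_T = 0.8075 × (-100) / 0.5430 = -80.75 / 0.5430 ≈ -148.7.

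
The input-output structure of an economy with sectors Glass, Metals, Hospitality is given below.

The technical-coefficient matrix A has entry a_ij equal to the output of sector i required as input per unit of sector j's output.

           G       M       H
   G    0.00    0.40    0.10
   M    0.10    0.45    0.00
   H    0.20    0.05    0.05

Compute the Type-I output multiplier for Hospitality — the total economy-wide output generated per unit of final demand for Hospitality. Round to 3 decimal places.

I − A =
  [   1.00    -0.40    -0.10]
  [  -0.10     0.55     0.00]
  [  -0.20    -0.05     0.95]
Cofactors of I−A, C_ij = (−1)^(i+j)·(minor ij) (rows/columns in the sector order above):
  C_11 = (0.55)(0.95) − (0.00)(-0.05) = 0.5225
  C_12 = −[(-0.10)(0.95) − (0.00)(-0.20)] = 0.0950
  C_13 = (-0.10)(-0.05) − (0.55)(-0.20) = 0.1150
  C_21 = −[(-0.40)(0.95) − (-0.10)(-0.05)] = 0.3850
  C_22 = (1.00)(0.95) − (-0.10)(-0.20) = 0.9300
  C_23 = −[(1.00)(-0.05) − (-0.40)(-0.20)] = 0.1300
  C_31 = (-0.40)(0.00) − (-0.10)(0.55) = 0.0550
  C_32 = −[(1.00)(0.00) − (-0.10)(-0.10)] = 0.0100
  C_33 = (1.00)(0.55) − (-0.40)(-0.10) = 0.5100
det(I−A) = Σ_j (I−A)_1j·C_1j = (1.00)(0.5225) + (-0.40)(0.0950) + (-0.10)(0.1150) = 0.4730
adj(I−A) = Cᵀ =
  [ 0.5225   0.3850   0.0550]
  [ 0.0950   0.9300   0.0100]
  [ 0.1150   0.1300   0.5100]
(I − A)⁻¹ = adj(I−A) / det(I−A) ≈
  [   1.1047     0.8140     0.1163]
  [   0.2008     1.9662     0.0211]
  [   0.2431     0.2748     1.0782]
The output multiplier for sector j is the column-j sum of the Leontief inverse (I − A)⁻¹ = adj(I−A) / det(I−A).
Column H of adj(I−A): (0.0550, 0.0100, 0.5100); det(I−A) = 0.4730.
m_H = (0.0550 + 0.0100 + 0.5100) / 0.4730 = 0.575 / 0.4730 ≈ 1.216.

m_H = 1.216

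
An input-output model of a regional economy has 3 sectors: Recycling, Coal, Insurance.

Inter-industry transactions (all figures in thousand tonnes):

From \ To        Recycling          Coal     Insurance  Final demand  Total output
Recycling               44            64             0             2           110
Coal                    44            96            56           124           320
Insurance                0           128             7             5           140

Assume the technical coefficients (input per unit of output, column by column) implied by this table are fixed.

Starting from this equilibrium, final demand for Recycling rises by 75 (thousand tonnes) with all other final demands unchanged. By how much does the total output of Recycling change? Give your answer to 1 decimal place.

Δx_R = 166.9

Technical coefficients a_ij = z_ij / X_j:
  a_RR = 44/110 = 0.40, a_CR = 44/110 = 0.40, a_IR = 0/110 = 0.00
  a_RC = 64/320 = 0.20, a_CC = 96/320 = 0.30, a_IC = 128/320 = 0.40
  a_RI = 0/140 = 0.00, a_CI = 56/140 = 0.40, a_II = 7/140 = 0.05
I − A =
  [   0.60    -0.20     0.00]
  [  -0.40     0.70    -0.40]
  [   0.00    -0.40     0.95]
Cofactors of I−A, C_ij = (−1)^(i+j)·(minor ij) (rows/columns in the sector order above):
  C_11 = (0.70)(0.95) − (-0.40)(-0.40) = 0.5050
  C_12 = −[(-0.40)(0.95) − (-0.40)(0.00)] = 0.3800
  C_13 = (-0.40)(-0.40) − (0.70)(0.00) = 0.1600
  C_21 = −[(-0.20)(0.95) − (0.00)(-0.40)] = 0.1900
  C_22 = (0.60)(0.95) − (0.00)(0.00) = 0.5700
  C_23 = −[(0.60)(-0.40) − (-0.20)(0.00)] = 0.2400
  C_31 = (-0.20)(-0.40) − (0.00)(0.70) = 0.0800
  C_32 = −[(0.60)(-0.40) − (0.00)(-0.40)] = 0.2400
  C_33 = (0.60)(0.70) − (-0.20)(-0.40) = 0.3400
det(I−A) = Σ_j (I−A)_1j·C_1j = (0.60)(0.5050) + (-0.20)(0.3800) + (0.00)(0.1600) = 0.2270
adj(I−A) = Cᵀ =
  [ 0.5050   0.1900   0.0800]
  [ 0.3800   0.5700   0.2400]
  [ 0.1600   0.2400   0.3400]
(I − A)⁻¹ = adj(I−A) / det(I−A) ≈
  [   2.2247     0.8370     0.3524]
  [   1.6740     2.5110     1.0573]
  [   0.7048     1.0573     1.4978]
Δx = (I − A)⁻¹ Δd with Δd having +75 in the Recycling component and 0 elsewhere.
So Δx_R = L_RR · (+75), where L_RR = adj(I−A)_RR / det(I−A) = 0.5050 / 0.2270.
Δx_R = 0.5050 × (+75) / 0.2270 = 37.875 / 0.2270 ≈ 166.9.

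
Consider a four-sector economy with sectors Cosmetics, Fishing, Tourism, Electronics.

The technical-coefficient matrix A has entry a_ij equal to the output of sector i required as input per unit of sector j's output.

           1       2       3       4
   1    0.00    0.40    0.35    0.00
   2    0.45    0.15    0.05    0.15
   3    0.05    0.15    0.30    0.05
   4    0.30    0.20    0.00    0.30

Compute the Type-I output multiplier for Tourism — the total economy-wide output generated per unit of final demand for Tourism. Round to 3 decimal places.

I − A =
  [   1.00    -0.40    -0.35     0.00]
  [  -0.45     0.85    -0.05    -0.15]
  [  -0.05    -0.15     0.70    -0.05]
  [  -0.30    -0.20     0.00     0.70]
Compute the cofactors C_ij = (−1)^(i+j)·(3×3 minor ij) of I−A; the adjugate is their transpose:
adj(I−A) = Cᵀ =
  [ 0.38975   0.23625   0.21175   0.06575]
  [ 0.25450   0.47250   0.16100   0.11275]
  [ 0.09950   0.13500   0.42100   0.05900]
  [ 0.23975   0.23625   0.13675   0.42200]
det(I−A) = Σ_j (I−A)_1j·C_1j = (1.00)(0.38975) + (-0.40)(0.25450) + (-0.35)(0.09950) + (0.00)(0.23975) = 0.253125
(I − A)⁻¹ = adj(I−A) / det(I−A) ≈
  [   1.5398     0.9333     0.8365     0.2598]
  [   1.0054     1.8667     0.6360     0.4454]
  [   0.3931     0.5333     1.6632     0.2331]
  [   0.9472     0.9333     0.5402     1.6672]
The output multiplier for sector j is the column-j sum of the Leontief inverse (I − A)⁻¹ = adj(I−A) / det(I−A).
Column 3 of adj(I−A): (0.21175, 0.16100, 0.42100, 0.13675); det(I−A) = 0.253125.
m_3 = (0.21175 + 0.16100 + 0.42100 + 0.13675) / 0.253125 = 0.9305 / 0.253125 ≈ 3.676.

m_3 = 3.676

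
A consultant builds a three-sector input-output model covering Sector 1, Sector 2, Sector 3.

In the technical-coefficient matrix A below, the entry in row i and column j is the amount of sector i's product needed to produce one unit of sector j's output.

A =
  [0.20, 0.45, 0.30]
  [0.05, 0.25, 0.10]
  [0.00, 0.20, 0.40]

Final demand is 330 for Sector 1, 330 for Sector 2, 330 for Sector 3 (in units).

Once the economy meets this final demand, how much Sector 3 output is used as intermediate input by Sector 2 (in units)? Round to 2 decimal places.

I − A =
  [   0.80    -0.45    -0.30]
  [  -0.05     0.75    -0.10]
  [   0.00    -0.20     0.60]
Cofactors of I−A, C_ij = (−1)^(i+j)·(minor ij) (rows/columns in the sector order above):
  C_11 = (0.75)(0.60) − (-0.10)(-0.20) = 0.4300
  C_12 = −[(-0.05)(0.60) − (-0.10)(0.00)] = 0.0300
  C_13 = (-0.05)(-0.20) − (0.75)(0.00) = 0.0100
  C_21 = −[(-0.45)(0.60) − (-0.30)(-0.20)] = 0.3300
  C_22 = (0.80)(0.60) − (-0.30)(0.00) = 0.4800
  C_23 = −[(0.80)(-0.20) − (-0.45)(0.00)] = 0.1600
  C_31 = (-0.45)(-0.10) − (-0.30)(0.75) = 0.2700
  C_32 = −[(0.80)(-0.10) − (-0.30)(-0.05)] = 0.0950
  C_33 = (0.80)(0.75) − (-0.45)(-0.05) = 0.5775
det(I−A) = Σ_j (I−A)_1j·C_1j = (0.80)(0.4300) + (-0.45)(0.0300) + (-0.30)(0.0100) = 0.3275
adj(I−A) = Cᵀ =
  [ 0.4300   0.3300   0.2700]
  [ 0.0300   0.4800   0.0950]
  [ 0.0100   0.1600   0.5775]
(I − A)⁻¹ = adj(I−A) / det(I−A) ≈
  [   1.3130     1.0076     0.8244]
  [   0.0916     1.4656     0.2901]
  [   0.0305     0.4885     1.7634]
First solve x = (I − A)⁻¹ d = adj(I−A)·d / det(I−A); in particular x_2 = (0.0300·330 + 0.4800·330 + 0.0950·330) / 0.3275 = 199.65 / 0.3275 ≈ 609.6183.
Intermediate flow from 3 to 2: z_32 = a_32 · x_2 = 0.20 × 199.65 / 0.3275 = 39.93 / 0.3275 ≈ 121.92.

z_32 = 121.92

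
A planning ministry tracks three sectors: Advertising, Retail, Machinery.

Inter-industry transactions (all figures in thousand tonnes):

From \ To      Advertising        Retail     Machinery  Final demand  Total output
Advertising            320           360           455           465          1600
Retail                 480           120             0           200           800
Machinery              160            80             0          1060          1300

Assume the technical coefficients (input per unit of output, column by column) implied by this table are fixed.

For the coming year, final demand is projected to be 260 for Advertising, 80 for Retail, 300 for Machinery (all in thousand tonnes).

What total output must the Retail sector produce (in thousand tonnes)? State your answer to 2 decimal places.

Technical coefficients a_ij = z_ij / X_j:
  a_11 = 320/1600 = 0.20, a_21 = 480/1600 = 0.30, a_31 = 160/1600 = 0.10
  a_12 = 360/800 = 0.45, a_22 = 120/800 = 0.15, a_32 = 80/800 = 0.10
  a_13 = 455/1300 = 0.35, a_23 = 0/1300 = 0.00, a_33 = 0/1300 = 0.00
I − A =
  [   0.80    -0.45    -0.35]
  [  -0.30     0.85     0.00]
  [  -0.10    -0.10     1.00]
Cofactors of I−A, C_ij = (−1)^(i+j)·(minor ij) (rows/columns in the sector order above):
  C_11 = (0.85)(1.00) − (0.00)(-0.10) = 0.8500
  C_12 = −[(-0.30)(1.00) − (0.00)(-0.10)] = 0.3000
  C_13 = (-0.30)(-0.10) − (0.85)(-0.10) = 0.1150
  C_21 = −[(-0.45)(1.00) − (-0.35)(-0.10)] = 0.4850
  C_22 = (0.80)(1.00) − (-0.35)(-0.10) = 0.7650
  C_23 = −[(0.80)(-0.10) − (-0.45)(-0.10)] = 0.1250
  C_31 = (-0.45)(0.00) − (-0.35)(0.85) = 0.2975
  C_32 = −[(0.80)(0.00) − (-0.35)(-0.30)] = 0.1050
  C_33 = (0.80)(0.85) − (-0.45)(-0.30) = 0.5450
det(I−A) = Σ_j (I−A)_1j·C_1j = (0.80)(0.8500) + (-0.45)(0.3000) + (-0.35)(0.1150) = 0.50475
adj(I−A) = Cᵀ =
  [ 0.8500   0.4850   0.2975]
  [ 0.3000   0.7650   0.1050]
  [ 0.1150   0.1250   0.5450]
(I − A)⁻¹ = adj(I−A) / det(I−A) ≈
  [   1.6840     0.9609     0.5894]
  [   0.5944     1.5156     0.2080]
  [   0.2278     0.2476     1.0797]
x = (I − A)⁻¹ d = adj(I−A)·d / det(I−A), with det(I−A) = 0.50475:
  x_1 = (0.8500·260 + 0.4850·80 + 0.2975·300) / 0.50475 = 349.05 / 0.50475 ≈ 691.53
  x_2 = (0.3000·260 + 0.7650·80 + 0.1050·300) / 0.50475 = 170.70 / 0.50475 ≈ 338.19
  x_3 = (0.1150·260 + 0.1250·80 + 0.5450·300) / 0.50475 = 203.40 / 0.50475 ≈ 402.97

x_2 = 338.19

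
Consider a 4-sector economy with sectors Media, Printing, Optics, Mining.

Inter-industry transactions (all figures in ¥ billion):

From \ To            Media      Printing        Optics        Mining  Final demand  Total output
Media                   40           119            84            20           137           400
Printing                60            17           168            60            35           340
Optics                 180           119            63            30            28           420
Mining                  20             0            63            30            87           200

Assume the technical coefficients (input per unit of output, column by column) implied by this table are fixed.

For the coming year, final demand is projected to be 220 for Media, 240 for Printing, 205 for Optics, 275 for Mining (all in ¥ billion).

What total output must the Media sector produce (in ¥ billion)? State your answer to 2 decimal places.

Technical coefficients a_ij = z_ij / X_j:
  a_11 = 40/400 = 0.10, a_21 = 60/400 = 0.15, a_31 = 180/400 = 0.45, a_41 = 20/400 = 0.05
  a_12 = 119/340 = 0.35, a_22 = 17/340 = 0.05, a_32 = 119/340 = 0.35, a_42 = 0/340 = 0.00
  a_13 = 84/420 = 0.20, a_23 = 168/420 = 0.40, a_33 = 63/420 = 0.15, a_43 = 63/420 = 0.15
  a_14 = 20/200 = 0.10, a_24 = 60/200 = 0.30, a_34 = 30/200 = 0.15, a_44 = 30/200 = 0.15
I − A =
  [   0.90    -0.35    -0.20    -0.10]
  [  -0.15     0.95    -0.40    -0.30]
  [  -0.45    -0.35     0.85    -0.15]
  [  -0.05     0.00    -0.15     0.85]
Compute the cofactors C_ij = (−1)^(i+j)·(3×3 minor ij) of I−A; the adjugate is their transpose:
adj(I−A) = Cᵀ =
  [ 0.530250   0.309750   0.310500   0.226500]
  [ 0.294000   0.541000   0.375250   0.291750]
  [ 0.420375   0.402500   0.672125   0.310125]
  [ 0.105375   0.089250   0.136875   0.397125]
det(I−A) = Σ_j (I−A)_1j·C_1j = (0.90)(0.530250) + (-0.35)(0.294000) + (-0.20)(0.420375) + (-0.10)(0.105375) = 0.2797125
(I − A)⁻¹ = adj(I−A) / det(I−A) ≈
  [   1.8957     1.1074     1.1101     0.8098]
  [   1.0511     1.9341     1.3416     1.0430]
  [   1.5029     1.4390     2.4029     1.1087]
  [   0.3767     0.3191     0.4893     1.4198]
x = (I − A)⁻¹ d = adj(I−A)·d / det(I−A), with det(I−A) = 0.2797125:
  x_1 = (0.530250·220 + 0.309750·240 + 0.310500·205 + 0.226500·275) / 0.2797125 = 316.935 / 0.2797125 ≈ 1133.07
  x_2 = (0.294000·220 + 0.541000·240 + 0.375250·205 + 0.291750·275) / 0.2797125 = 351.6775 / 0.2797125 ≈ 1257.28
  x_3 = (0.420375·220 + 0.402500·240 + 0.672125·205 + 0.310125·275) / 0.2797125 = 412.1525 / 0.2797125 ≈ 1473.49
  x_4 = (0.105375·220 + 0.089250·240 + 0.136875·205 + 0.397125·275) / 0.2797125 = 181.87125 / 0.2797125 ≈ 650.21

x_1 = 1133.07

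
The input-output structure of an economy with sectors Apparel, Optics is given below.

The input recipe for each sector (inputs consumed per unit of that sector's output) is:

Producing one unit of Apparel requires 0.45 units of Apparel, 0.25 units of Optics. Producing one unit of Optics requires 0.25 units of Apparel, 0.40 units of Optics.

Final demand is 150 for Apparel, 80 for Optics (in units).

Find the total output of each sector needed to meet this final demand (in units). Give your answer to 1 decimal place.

I − A =
  [   0.55    -0.25]
  [  -0.25     0.60]
det(I−A) = (0.55)(0.60) − (-0.25)(-0.25) = 0.2675
adj(I−A) = [[0.60, 0.25], [0.25, 0.55]]
(I − A)⁻¹ = adj(I−A) / det(I−A) ≈
  [   2.2430     0.9346]
  [   0.9346     2.0561]
x = (I − A)⁻¹ d = adj(I−A)·d / det(I−A), with det(I−A) = 0.2675:
  x_1 = (0.60·150 + 0.25·80) / 0.2675 = 110.00 / 0.2675 ≈ 411.2
  x_2 = (0.25·150 + 0.55·80) / 0.2675 = 81.50 / 0.2675 ≈ 304.7

x_1 = 411.2, x_2 = 304.7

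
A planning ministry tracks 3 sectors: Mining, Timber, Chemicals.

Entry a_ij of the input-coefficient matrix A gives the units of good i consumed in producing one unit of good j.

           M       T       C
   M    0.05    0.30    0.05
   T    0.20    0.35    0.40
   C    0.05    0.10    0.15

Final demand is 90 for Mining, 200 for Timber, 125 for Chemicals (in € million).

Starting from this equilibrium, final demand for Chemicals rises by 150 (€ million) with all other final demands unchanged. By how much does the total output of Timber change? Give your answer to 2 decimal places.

Δx_T = 136.92

I − A =
  [   0.95    -0.30    -0.05]
  [  -0.20     0.65    -0.40]
  [  -0.05    -0.10     0.85]
Cofactors of I−A, C_ij = (−1)^(i+j)·(minor ij) (rows/columns in the sector order above):
  C_11 = (0.65)(0.85) − (-0.40)(-0.10) = 0.5125
  C_12 = −[(-0.20)(0.85) − (-0.40)(-0.05)] = 0.1900
  C_13 = (-0.20)(-0.10) − (0.65)(-0.05) = 0.0525
  C_21 = −[(-0.30)(0.85) − (-0.05)(-0.10)] = 0.2600
  C_22 = (0.95)(0.85) − (-0.05)(-0.05) = 0.8050
  C_23 = −[(0.95)(-0.10) − (-0.30)(-0.05)] = 0.1100
  C_31 = (-0.30)(-0.40) − (-0.05)(0.65) = 0.1525
  C_32 = −[(0.95)(-0.40) − (-0.05)(-0.20)] = 0.3900
  C_33 = (0.95)(0.65) − (-0.30)(-0.20) = 0.5575
det(I−A) = Σ_j (I−A)_1j·C_1j = (0.95)(0.5125) + (-0.30)(0.1900) + (-0.05)(0.0525) = 0.42725
adj(I−A) = Cᵀ =
  [ 0.5125   0.2600   0.1525]
  [ 0.1900   0.8050   0.3900]
  [ 0.0525   0.1100   0.5575]
(I − A)⁻¹ = adj(I−A) / det(I−A) ≈
  [   1.1995     0.6085     0.3569]
  [   0.4447     1.8841     0.9128]
  [   0.1229     0.2575     1.3049]
Δx = (I − A)⁻¹ Δd with Δd having +150 in the Chemicals component and 0 elsewhere.
So Δx_T = L_TC · (+150), where L_TC = adj(I−A)_TC / det(I−A) = 0.3900 / 0.42725.
Δx_T = 0.3900 × (+150) / 0.42725 = 58.50 / 0.42725 ≈ 136.92.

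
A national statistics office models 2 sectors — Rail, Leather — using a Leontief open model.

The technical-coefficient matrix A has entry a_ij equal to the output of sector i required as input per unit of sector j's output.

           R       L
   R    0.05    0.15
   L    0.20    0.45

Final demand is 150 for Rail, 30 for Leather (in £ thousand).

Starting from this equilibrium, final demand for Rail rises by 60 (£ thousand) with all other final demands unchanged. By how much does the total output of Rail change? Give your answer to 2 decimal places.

I − A =
  [   0.95    -0.15]
  [  -0.20     0.55]
det(I−A) = (0.95)(0.55) − (-0.15)(-0.20) = 0.4925
adj(I−A) = [[0.55, 0.15], [0.20, 0.95]]
(I − A)⁻¹ = adj(I−A) / det(I−A) ≈
  [   1.1168     0.3046]
  [   0.4061     1.9289]
Δx = (I − A)⁻¹ Δd with Δd having +60 in the Rail component and 0 elsewhere.
So Δx_R = L_RR · (+60), where L_RR = adj(I−A)_RR / det(I−A) = 0.55 / 0.4925.
Δx_R = 0.55 × (+60) / 0.4925 = 33.00 / 0.4925 ≈ 67.01.

Δx_R = 67.01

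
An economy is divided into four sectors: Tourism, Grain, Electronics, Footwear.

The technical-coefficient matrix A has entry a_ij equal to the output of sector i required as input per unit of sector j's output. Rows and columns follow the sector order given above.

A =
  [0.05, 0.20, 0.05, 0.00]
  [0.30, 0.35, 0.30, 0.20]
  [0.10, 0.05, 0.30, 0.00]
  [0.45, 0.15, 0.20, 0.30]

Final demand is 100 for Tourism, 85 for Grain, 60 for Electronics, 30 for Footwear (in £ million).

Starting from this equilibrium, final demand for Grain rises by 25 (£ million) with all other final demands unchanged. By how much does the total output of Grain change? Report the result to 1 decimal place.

I − A =
  [   0.95    -0.20    -0.05     0.00]
  [  -0.30     0.65    -0.30    -0.20]
  [  -0.10    -0.05     0.70     0.00]
  [  -0.45    -0.15    -0.20     0.70]
Compute the cofactors C_ij = (−1)^(i+j)·(3×3 minor ij) of I−A; the adjugate is their transpose:
adj(I−A) = Cᵀ =
  [ 0.285000   0.099750   0.071250   0.028500]
  [ 0.235000   0.462000   0.252500   0.132000]
  [ 0.057500   0.047250   0.343750   0.013500]
  [ 0.250000   0.176625   0.198125   0.366000]
det(I−A) = Σ_j (I−A)_1j·C_1j = (0.95)(0.285000) + (-0.20)(0.235000) + (-0.05)(0.057500) + (0.00)(0.250000) = 0.220875
(I − A)⁻¹ = adj(I−A) / det(I−A) ≈
  [   1.2903     0.4516     0.3226     0.1290]
  [   1.0640     2.0917     1.1432     0.5976]
  [   0.2603     0.2139     1.5563     0.0611]
  [   1.1319     0.7997     0.8970     1.6570]
Δx = (I − A)⁻¹ Δd with Δd having +25 in the Grain component and 0 elsewhere.
So Δx_2 = L_22 · (+25), where L_22 = adj(I−A)_22 / det(I−A) = 0.462000 / 0.220875.
Δx_2 = 0.462000 × (+25) / 0.220875 = 11.55 / 0.220875 ≈ 52.3.

Δx_2 = 52.3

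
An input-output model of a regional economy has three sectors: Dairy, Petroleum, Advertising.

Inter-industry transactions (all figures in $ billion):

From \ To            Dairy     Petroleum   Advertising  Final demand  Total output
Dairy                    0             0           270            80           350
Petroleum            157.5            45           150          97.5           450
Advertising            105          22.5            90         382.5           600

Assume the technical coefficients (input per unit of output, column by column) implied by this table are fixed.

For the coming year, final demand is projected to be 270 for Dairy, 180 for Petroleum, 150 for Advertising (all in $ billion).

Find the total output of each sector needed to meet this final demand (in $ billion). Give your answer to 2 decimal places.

Technical coefficients a_ij = z_ij / X_j:
  a_11 = 0/350 = 0.00, a_21 = 157.5/350 = 0.45, a_31 = 105/350 = 0.30
  a_12 = 0/450 = 0.00, a_22 = 45/450 = 0.10, a_32 = 22.5/450 = 0.05
  a_13 = 270/600 = 0.45, a_23 = 150/600 = 0.25, a_33 = 90/600 = 0.15
I − A =
  [   1.00     0.00    -0.45]
  [  -0.45     0.90    -0.25]
  [  -0.30    -0.05     0.85]
Cofactors of I−A, C_ij = (−1)^(i+j)·(minor ij) (rows/columns in the sector order above):
  C_11 = (0.90)(0.85) − (-0.25)(-0.05) = 0.7525
  C_12 = −[(-0.45)(0.85) − (-0.25)(-0.30)] = 0.4575
  C_13 = (-0.45)(-0.05) − (0.90)(-0.30) = 0.2925
  C_21 = −[(0.00)(0.85) − (-0.45)(-0.05)] = 0.0225
  C_22 = (1.00)(0.85) − (-0.45)(-0.30) = 0.7150
  C_23 = −[(1.00)(-0.05) − (0.00)(-0.30)] = 0.0500
  C_31 = (0.00)(-0.25) − (-0.45)(0.90) = 0.4050
  C_32 = −[(1.00)(-0.25) − (-0.45)(-0.45)] = 0.4525
  C_33 = (1.00)(0.90) − (0.00)(-0.45) = 0.9000
det(I−A) = Σ_j (I−A)_1j·C_1j = (1.00)(0.7525) + (0.00)(0.4575) + (-0.45)(0.2925) = 0.620875
adj(I−A) = Cᵀ =
  [ 0.7525   0.0225   0.4050]
  [ 0.4575   0.7150   0.4525]
  [ 0.2925   0.0500   0.9000]
(I − A)⁻¹ = adj(I−A) / det(I−A) ≈
  [   1.2120     0.0362     0.6523]
  [   0.7369     1.1516     0.7288]
  [   0.4711     0.0805     1.4496]
x = (I − A)⁻¹ d = adj(I−A)·d / det(I−A), with det(I−A) = 0.620875:
  x_1 = (0.7525·270 + 0.0225·180 + 0.4050·150) / 0.620875 = 267.975 / 0.620875 ≈ 431.61
  x_2 = (0.4575·270 + 0.7150·180 + 0.4525·150) / 0.620875 = 320.10 / 0.620875 ≈ 515.56
  x_3 = (0.2925·270 + 0.0500·180 + 0.9000·150) / 0.620875 = 222.975 / 0.620875 ≈ 359.13

x_1 = 431.61, x_2 = 515.56, x_3 = 359.13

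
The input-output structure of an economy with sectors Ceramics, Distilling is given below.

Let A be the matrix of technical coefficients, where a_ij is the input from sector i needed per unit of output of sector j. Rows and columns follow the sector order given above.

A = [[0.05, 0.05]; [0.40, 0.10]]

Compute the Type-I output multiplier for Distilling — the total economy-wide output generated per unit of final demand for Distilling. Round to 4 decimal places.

m_2 = 1.1976

I − A =
  [   0.95    -0.05]
  [  -0.40     0.90]
det(I−A) = (0.95)(0.90) − (-0.05)(-0.40) = 0.8350
adj(I−A) = [[0.90, 0.05], [0.40, 0.95]]
(I − A)⁻¹ = adj(I−A) / det(I−A) ≈
  [   1.07784     0.05988]
  [   0.47904     1.13772]
The output multiplier for sector j is the column-j sum of the Leontief inverse (I − A)⁻¹ = adj(I−A) / det(I−A).
Column 2 of adj(I−A): (0.05, 0.95); det(I−A) = 0.8350.
m_2 = (0.05 + 0.95) / 0.8350 = 1.00 / 0.8350 ≈ 1.1976.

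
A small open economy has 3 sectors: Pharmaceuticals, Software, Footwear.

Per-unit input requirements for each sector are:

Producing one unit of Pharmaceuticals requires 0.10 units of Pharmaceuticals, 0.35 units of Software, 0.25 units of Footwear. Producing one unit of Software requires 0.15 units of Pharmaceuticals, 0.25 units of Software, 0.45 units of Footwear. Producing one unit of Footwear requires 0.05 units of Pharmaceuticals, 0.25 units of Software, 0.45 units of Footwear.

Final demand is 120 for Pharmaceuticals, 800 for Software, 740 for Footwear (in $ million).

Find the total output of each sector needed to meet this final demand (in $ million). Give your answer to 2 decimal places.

x_P = 818.18, x_S = 2778.79, x_F = 3990.91

I − A =
  [   0.90    -0.15    -0.05]
  [  -0.35     0.75    -0.25]
  [  -0.25    -0.45     0.55]
Cofactors of I−A, C_ij = (−1)^(i+j)·(minor ij) (rows/columns in the sector order above):
  C_11 = (0.75)(0.55) − (-0.25)(-0.45) = 0.3000
  C_12 = −[(-0.35)(0.55) − (-0.25)(-0.25)] = 0.2550
  C_13 = (-0.35)(-0.45) − (0.75)(-0.25) = 0.3450
  C_21 = −[(-0.15)(0.55) − (-0.05)(-0.45)] = 0.1050
  C_22 = (0.90)(0.55) − (-0.05)(-0.25) = 0.4825
  C_23 = −[(0.90)(-0.45) − (-0.15)(-0.25)] = 0.4425
  C_31 = (-0.15)(-0.25) − (-0.05)(0.75) = 0.0750
  C_32 = −[(0.90)(-0.25) − (-0.05)(-0.35)] = 0.2425
  C_33 = (0.90)(0.75) − (-0.15)(-0.35) = 0.6225
det(I−A) = Σ_j (I−A)_1j·C_1j = (0.90)(0.3000) + (-0.15)(0.2550) + (-0.05)(0.3450) = 0.2145
adj(I−A) = Cᵀ =
  [ 0.3000   0.1050   0.0750]
  [ 0.2550   0.4825   0.2425]
  [ 0.3450   0.4425   0.6225]
(I − A)⁻¹ = adj(I−A) / det(I−A) ≈
  [   1.3986     0.4895     0.3497]
  [   1.1888     2.2494     1.1305]
  [   1.6084     2.0629     2.9021]
x = (I − A)⁻¹ d = adj(I−A)·d / det(I−A), with det(I−A) = 0.2145:
  x_P = (0.3000·120 + 0.1050·800 + 0.0750·740) / 0.2145 = 175.50 / 0.2145 ≈ 818.18
  x_S = (0.2550·120 + 0.4825·800 + 0.2425·740) / 0.2145 = 596.05 / 0.2145 ≈ 2778.79
  x_F = (0.3450·120 + 0.4425·800 + 0.6225·740) / 0.2145 = 856.05 / 0.2145 ≈ 3990.91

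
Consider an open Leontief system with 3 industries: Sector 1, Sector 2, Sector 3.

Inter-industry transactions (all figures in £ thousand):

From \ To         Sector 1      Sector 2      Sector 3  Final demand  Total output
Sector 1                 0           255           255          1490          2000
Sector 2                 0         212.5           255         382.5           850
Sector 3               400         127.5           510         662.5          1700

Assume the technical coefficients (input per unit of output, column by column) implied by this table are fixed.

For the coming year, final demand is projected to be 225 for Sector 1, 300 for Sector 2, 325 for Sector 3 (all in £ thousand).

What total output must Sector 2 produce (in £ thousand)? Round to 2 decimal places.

x_2 = 544.59

Technical coefficients a_ij = z_ij / X_j:
  a_11 = 0/2000 = 0.00, a_21 = 0/2000 = 0.00, a_31 = 400/2000 = 0.20
  a_12 = 255/850 = 0.30, a_22 = 212.5/850 = 0.25, a_32 = 127.5/850 = 0.15
  a_13 = 255/1700 = 0.15, a_23 = 255/1700 = 0.15, a_33 = 510/1700 = 0.30
I − A =
  [   1.00    -0.30    -0.15]
  [   0.00     0.75    -0.15]
  [  -0.20    -0.15     0.70]
Cofactors of I−A, C_ij = (−1)^(i+j)·(minor ij) (rows/columns in the sector order above):
  C_11 = (0.75)(0.70) − (-0.15)(-0.15) = 0.5025
  C_12 = −[(0.00)(0.70) − (-0.15)(-0.20)] = 0.0300
  C_13 = (0.00)(-0.15) − (0.75)(-0.20) = 0.1500
  C_21 = −[(-0.30)(0.70) − (-0.15)(-0.15)] = 0.2325
  C_22 = (1.00)(0.70) − (-0.15)(-0.20) = 0.6700
  C_23 = −[(1.00)(-0.15) − (-0.30)(-0.20)] = 0.2100
  C_31 = (-0.30)(-0.15) − (-0.15)(0.75) = 0.1575
  C_32 = −[(1.00)(-0.15) − (-0.15)(0.00)] = 0.1500
  C_33 = (1.00)(0.75) − (-0.30)(0.00) = 0.7500
det(I−A) = Σ_j (I−A)_1j·C_1j = (1.00)(0.5025) + (-0.30)(0.0300) + (-0.15)(0.1500) = 0.4710
adj(I−A) = Cᵀ =
  [ 0.5025   0.2325   0.1575]
  [ 0.0300   0.6700   0.1500]
  [ 0.1500   0.2100   0.7500]
(I − A)⁻¹ = adj(I−A) / det(I−A) ≈
  [   1.0669     0.4936     0.3344]
  [   0.0637     1.4225     0.3185]
  [   0.3185     0.4459     1.5924]
x = (I − A)⁻¹ d = adj(I−A)·d / det(I−A), with det(I−A) = 0.4710:
  x_1 = (0.5025·225 + 0.2325·300 + 0.1575·325) / 0.4710 = 234.00 / 0.4710 ≈ 496.82
  x_2 = (0.0300·225 + 0.6700·300 + 0.1500·325) / 0.4710 = 256.50 / 0.4710 ≈ 544.59
  x_3 = (0.1500·225 + 0.2100·300 + 0.7500·325) / 0.4710 = 340.50 / 0.4710 ≈ 722.93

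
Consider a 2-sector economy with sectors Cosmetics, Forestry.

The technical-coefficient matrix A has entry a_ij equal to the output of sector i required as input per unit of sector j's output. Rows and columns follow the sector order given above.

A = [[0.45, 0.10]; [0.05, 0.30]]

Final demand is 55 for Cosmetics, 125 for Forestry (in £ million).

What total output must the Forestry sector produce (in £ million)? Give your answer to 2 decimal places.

x_2 = 188.16

I − A =
  [   0.55    -0.10]
  [  -0.05     0.70]
det(I−A) = (0.55)(0.70) − (-0.10)(-0.05) = 0.3800
adj(I−A) = [[0.70, 0.10], [0.05, 0.55]]
(I − A)⁻¹ = adj(I−A) / det(I−A) ≈
  [   1.8421     0.2632]
  [   0.1316     1.4474]
x = (I − A)⁻¹ d = adj(I−A)·d / det(I−A), with det(I−A) = 0.3800:
  x_1 = (0.70·55 + 0.10·125) / 0.3800 = 51.00 / 0.3800 ≈ 134.21
  x_2 = (0.05·55 + 0.55·125) / 0.3800 = 71.50 / 0.3800 ≈ 188.16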